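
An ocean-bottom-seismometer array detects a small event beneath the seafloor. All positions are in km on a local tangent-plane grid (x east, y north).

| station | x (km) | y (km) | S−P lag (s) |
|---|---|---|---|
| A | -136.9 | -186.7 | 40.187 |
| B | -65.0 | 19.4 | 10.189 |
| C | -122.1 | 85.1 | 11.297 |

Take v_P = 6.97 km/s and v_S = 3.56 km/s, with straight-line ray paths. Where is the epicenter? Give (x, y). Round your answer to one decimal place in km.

Distance from S−P lag: d = Δt · v_P v_S / (v_P − v_S) = Δt · (6.97·3.56)/(6.97−3.56) ≈ 7.2766·Δt.
So d_A = 292.42, d_B = 74.14, d_C = 82.20 km.
Circle about each station: (x + 136.9)² + (y + 186.7)² = 292.42²; (x + 65.0)² + (y − 19.4)² = 74.14²; (x + 122.1)² + (y − 85.1)² = 82.20².
Subtracting the A equation from the B and C equations removes the quadratic terms:
143.8 x + 412.2 y = 31015.58
29.6 x + 543.6 y = 47304.54
Solving the 2×2 system: x ≈ -40.0, y ≈ 89.2 km.

-40.0 km east, 89.2 km north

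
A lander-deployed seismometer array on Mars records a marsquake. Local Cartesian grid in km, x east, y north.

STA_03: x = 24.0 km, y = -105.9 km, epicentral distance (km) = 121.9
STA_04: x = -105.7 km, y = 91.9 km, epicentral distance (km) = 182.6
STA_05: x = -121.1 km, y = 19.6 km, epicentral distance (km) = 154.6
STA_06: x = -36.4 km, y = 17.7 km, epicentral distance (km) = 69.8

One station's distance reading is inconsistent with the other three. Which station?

STA_04

Solve using three stations at a time. Using STA_03, STA_05, STA_06 (subtract circle equations pairwise → linear system) gives (x, y) ≈ (33.5, 15.7).
Distances from that point to each station vs reported:
  STA_03: calculated 122.0 vs reported 121.9 → residual 0.1 km
  STA_04: calculated 158.7 vs reported 182.6 → residual 23.9 km
  STA_05: calculated 154.7 vs reported 154.6 → residual 0.1 km
  STA_06: calculated 69.9 vs reported 69.8 → residual 0.1 km
STA_03, STA_05, STA_06 are mutually consistent (residuals ≈ 0); STA_04 is off by 23.9 km.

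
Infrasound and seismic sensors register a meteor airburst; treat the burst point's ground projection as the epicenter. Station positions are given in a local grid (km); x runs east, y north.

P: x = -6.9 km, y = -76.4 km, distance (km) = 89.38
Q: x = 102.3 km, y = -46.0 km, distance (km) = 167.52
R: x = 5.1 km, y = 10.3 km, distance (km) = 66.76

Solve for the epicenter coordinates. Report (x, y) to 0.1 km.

-60.0 km east, -4.5 km north

Circle about each station: (x + 6.9)² + (y + 76.4)² = 89.38²; (x − 102.3)² + (y + 46.0)² = 167.52²; (x − 5.1)² + (y − 10.3)² = 66.76².
Subtracting the P equation from the Q and R equations removes the quadratic terms:
218.4 x + 60.8 y = -13377.45
24.0 x + 173.4 y = -2220.58
Solving the 2×2 system: x ≈ -60.0, y ≈ -4.5 km.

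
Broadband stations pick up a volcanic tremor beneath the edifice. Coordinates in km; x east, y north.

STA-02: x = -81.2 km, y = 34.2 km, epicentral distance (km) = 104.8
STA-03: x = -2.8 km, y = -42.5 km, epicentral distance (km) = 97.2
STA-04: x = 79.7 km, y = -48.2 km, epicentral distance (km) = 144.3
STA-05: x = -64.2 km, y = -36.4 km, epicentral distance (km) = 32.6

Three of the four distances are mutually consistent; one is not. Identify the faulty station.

STA-03

Solve using three stations at a time. Using STA-02, STA-04, STA-05 (subtract circle equations pairwise → linear system) gives (x, y) ≈ (-63.1, -69.0).
Distances from that point to each station vs reported:
  STA-02: calculated 104.8 vs reported 104.8 → residual 0.0 km
  STA-03: calculated 65.9 vs reported 97.2 → residual 31.3 km
  STA-04: calculated 144.3 vs reported 144.3 → residual 0.0 km
  STA-05: calculated 32.7 vs reported 32.6 → residual 0.1 km
STA-02, STA-04, STA-05 are mutually consistent (residuals ≈ 0); STA-03 is off by 31.3 km.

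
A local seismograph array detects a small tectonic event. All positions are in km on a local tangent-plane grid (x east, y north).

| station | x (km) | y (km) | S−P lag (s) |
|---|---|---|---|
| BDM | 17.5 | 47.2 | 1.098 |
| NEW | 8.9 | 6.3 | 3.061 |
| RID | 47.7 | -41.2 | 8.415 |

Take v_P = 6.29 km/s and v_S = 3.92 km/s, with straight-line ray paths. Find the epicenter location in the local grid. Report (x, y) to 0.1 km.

10.6 km east, 38.1 km north

Distance from S−P lag: d = Δt · v_P v_S / (v_P − v_S) = Δt · (6.29·3.92)/(6.29−3.92) ≈ 10.4037·Δt.
So d_BDM = 11.42, d_NEW = 31.85, d_RID = 87.55 km.
Circle about each station: (x − 17.5)² + (y − 47.2)² = 11.42²; (x − 8.9)² + (y − 6.3)² = 31.85²; (x − 47.7)² + (y + 41.2)² = 87.55².
Subtracting pairs of circle equations eliminates x²+y² and gives linear equations (the radical axes):
-17.2 x − 81.8 y = -3299.20
60.4 x − 176.8 y = -6095.95
Solving the 2×2 system: x ≈ 10.6, y ≈ 38.1 km.
Check against BDM (with the unrounded x, y): √((x − 17.5)²+(y − 47.2)²) = 11.41 ≈ 11.42 km. ✓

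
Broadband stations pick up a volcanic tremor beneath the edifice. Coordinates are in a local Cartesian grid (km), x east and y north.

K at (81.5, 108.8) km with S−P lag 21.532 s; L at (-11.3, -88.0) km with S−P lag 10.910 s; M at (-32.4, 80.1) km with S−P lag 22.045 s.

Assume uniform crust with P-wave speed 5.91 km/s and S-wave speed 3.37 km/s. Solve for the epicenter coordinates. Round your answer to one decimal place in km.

Distance from S−P lag: d = Δt · v_P v_S / (v_P − v_S) = Δt · (5.91·3.37)/(5.91−3.37) ≈ 7.8412·Δt.
So d_K = 168.84, d_L = 85.55, d_M = 172.86 km.
Circle about each station: (x − 81.5)² + (y − 108.8)² = 168.84²; (x + 11.3)² + (y + 88.0)² = 85.55²; (x + 32.4)² + (y − 80.1)² = 172.86².
Subtracting the K equation from the L and M equations removes the quadratic terms:
-185.6 x − 393.6 y = 10580.14
-227.8 x − 57.4 y = -12387.55
Solving the 2×2 system: x ≈ 69.4, y ≈ -59.6 km.
Check against K (with the unrounded x, y): √((x − 81.5)²+(y − 108.8)²) = 168.84 ≈ 168.84 km. ✓

69.4 km east, -59.6 km north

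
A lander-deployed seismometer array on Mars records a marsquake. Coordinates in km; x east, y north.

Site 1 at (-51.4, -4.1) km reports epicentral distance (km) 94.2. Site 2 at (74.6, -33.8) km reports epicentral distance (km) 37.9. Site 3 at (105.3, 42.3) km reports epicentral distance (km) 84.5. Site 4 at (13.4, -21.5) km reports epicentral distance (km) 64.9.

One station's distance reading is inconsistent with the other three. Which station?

Solve using three stations at a time. Using Site 1, Site 2, Site 3 (subtract circle equations pairwise → linear system) gives (x, y) ≈ (42.3, -14.0).
Distances from that point to each station vs reported:
  Site 1: calculated 94.2 vs reported 94.2 → residual 0.0 km
  Site 2: calculated 37.9 vs reported 37.9 → residual 0.0 km
  Site 3: calculated 84.5 vs reported 84.5 → residual 0.0 km
  Site 4: calculated 29.8 vs reported 64.9 → residual 35.1 km
Site 1, Site 2, Site 3 are mutually consistent (residuals ≈ 0); Site 4 is off by 35.1 km.

Site 4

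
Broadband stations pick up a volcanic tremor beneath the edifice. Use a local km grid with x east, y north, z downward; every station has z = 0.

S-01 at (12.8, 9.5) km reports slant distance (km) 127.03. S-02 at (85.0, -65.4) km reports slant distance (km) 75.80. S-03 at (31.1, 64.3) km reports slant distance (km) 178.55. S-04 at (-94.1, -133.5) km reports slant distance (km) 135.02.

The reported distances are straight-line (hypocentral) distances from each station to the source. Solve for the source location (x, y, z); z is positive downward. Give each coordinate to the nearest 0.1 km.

(34.7, -111.0, 33.7)

Each station gives a sphere (x−x_i)² + (y−y_i)² + z² = d_i² (stations at z=0).
Subtracting the S-01 sphere from S-02 and S-03: z² cancels, leaving linear equations in x and y:
144.4 x − 149.8 y = 21639.05
36.6 x + 109.6 y = -10895.87
Solving: x ≈ 34.701, y ≈ -111.003 km (keep extra digits for the depth step; rounded: 34.7, -111.0).
Then from the S-01 sphere: z² = 127.03² − (x − 12.8)² − (y − 9.5)² with x = 34.701, y = -111.003, so z ≈ 33.705 ≈ 33.7 km.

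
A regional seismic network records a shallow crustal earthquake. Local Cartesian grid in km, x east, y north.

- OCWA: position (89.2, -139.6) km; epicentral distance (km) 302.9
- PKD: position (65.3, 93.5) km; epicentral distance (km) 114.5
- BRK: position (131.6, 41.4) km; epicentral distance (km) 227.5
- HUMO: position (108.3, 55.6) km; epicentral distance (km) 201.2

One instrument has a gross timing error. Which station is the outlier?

PKD

Solve using three stations at a time. Using OCWA, BRK, HUMO (subtract circle equations pairwise → linear system) gives (x, y) ≈ (-86.1, 107.4).
Distances from that point to each station vs reported:
  OCWA: calculated 302.9 vs reported 302.9 → residual 0.0 km
  PKD: calculated 152.0 vs reported 114.5 → residual 37.5 km
  BRK: calculated 227.5 vs reported 227.5 → residual 0.0 km
  HUMO: calculated 201.2 vs reported 201.2 → residual 0.0 km
OCWA, BRK, HUMO are mutually consistent (residuals ≈ 0); PKD is off by 37.5 km.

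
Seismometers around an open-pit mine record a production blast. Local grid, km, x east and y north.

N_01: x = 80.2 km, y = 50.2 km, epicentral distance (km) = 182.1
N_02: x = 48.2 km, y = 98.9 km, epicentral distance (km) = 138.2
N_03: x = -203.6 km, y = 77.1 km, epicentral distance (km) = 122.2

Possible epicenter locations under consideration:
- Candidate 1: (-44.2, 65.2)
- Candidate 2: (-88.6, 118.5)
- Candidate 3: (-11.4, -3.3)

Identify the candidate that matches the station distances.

For each candidate, compare |candidate − station| to the reported distance:
Candidate 1: residuals N_01 56.8, N_02 39.8, N_03 37.6 → max 56.8 km
Candidate 2: residuals N_01 0.0, N_02 0.0, N_03 0.0 → max 0.0 km
Candidate 3: residuals N_01 76.0, N_02 19.9, N_03 86.1 → max 86.1 km
Only Candidate 2 has all residuals ≈ 0.

Candidate 2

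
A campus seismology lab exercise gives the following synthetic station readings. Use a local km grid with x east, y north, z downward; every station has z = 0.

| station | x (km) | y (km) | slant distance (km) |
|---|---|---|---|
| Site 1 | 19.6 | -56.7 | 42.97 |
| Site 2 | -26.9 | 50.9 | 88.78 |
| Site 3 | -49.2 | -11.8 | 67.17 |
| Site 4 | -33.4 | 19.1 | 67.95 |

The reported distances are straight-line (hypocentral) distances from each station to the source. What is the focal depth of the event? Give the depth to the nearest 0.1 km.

27.3 km

Each station gives a sphere (x−x_i)² + (y−y_i)² + z² = d_i² (stations at z=0).
Subtracting the Site 1 sphere from Site 2 and Site 3: z² cancels, leaving linear equations in x and y:
-93.0 x + 215.2 y = -6320.10
-137.6 x + 89.8 y = -3704.56
Solving: x ≈ 10.803, y ≈ -24.700 km (keep extra digits for the depth step; rounded: 10.8, -24.7).
Then from the Site 1 sphere: z² = 42.97² − (x − 19.6)² − (y + 56.7)² with x = 10.803, y = -24.700, so z ≈ 27.295 ≈ 27.3 km.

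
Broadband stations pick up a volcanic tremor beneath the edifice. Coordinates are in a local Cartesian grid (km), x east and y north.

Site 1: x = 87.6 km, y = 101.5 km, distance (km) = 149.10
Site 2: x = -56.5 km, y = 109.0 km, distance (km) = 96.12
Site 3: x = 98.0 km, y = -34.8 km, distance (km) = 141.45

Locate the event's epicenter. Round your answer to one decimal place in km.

-34.2 km east, 15.5 km north

Circle about each station: (x − 87.6)² + (y − 101.5)² = 149.10²; (x + 56.5)² + (y − 109.0)² = 96.12²; (x − 98.0)² + (y + 34.8)² = 141.45².
Subtracting the Site 1 equation from the Site 2 and Site 3 equations removes the quadratic terms:
-288.2 x + 15.0 y = 10089.00
20.8 x − 272.6 y = -4938.26
Solving the 2×2 system: x ≈ -34.2, y ≈ 15.5 km.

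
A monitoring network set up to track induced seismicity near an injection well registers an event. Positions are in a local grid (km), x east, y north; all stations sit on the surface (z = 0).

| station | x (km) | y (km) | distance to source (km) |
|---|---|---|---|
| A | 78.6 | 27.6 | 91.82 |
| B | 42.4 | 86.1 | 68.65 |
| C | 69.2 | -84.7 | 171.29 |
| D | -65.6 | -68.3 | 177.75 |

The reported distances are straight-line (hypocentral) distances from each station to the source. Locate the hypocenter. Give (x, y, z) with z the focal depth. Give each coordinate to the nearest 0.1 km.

x ≈ 27.8 km, y ≈ 68.4 km, depth ≈ 64.7 km

Each station gives a sphere (x−x_i)² + (y−y_i)² + z² = d_i² (stations at z=0).
Subtracting the A sphere from B and C: z² cancels, leaving linear equations in x and y:
-72.4 x + 117.0 y = 5989.34
-18.8 x − 224.6 y = -15886.34
Solving: x ≈ 27.816, y ≈ 68.403 km (keep extra digits for the depth step; rounded: 27.8, 68.4).
Then from the A sphere: z² = 91.82² − (x − 78.6)² − (y − 27.6)² with x = 27.816, y = 68.403, so z ≈ 64.707 ≈ 64.7 km.
Check against D (with the unrounded solution): distance 177.77 ≈ 177.75 km. ✓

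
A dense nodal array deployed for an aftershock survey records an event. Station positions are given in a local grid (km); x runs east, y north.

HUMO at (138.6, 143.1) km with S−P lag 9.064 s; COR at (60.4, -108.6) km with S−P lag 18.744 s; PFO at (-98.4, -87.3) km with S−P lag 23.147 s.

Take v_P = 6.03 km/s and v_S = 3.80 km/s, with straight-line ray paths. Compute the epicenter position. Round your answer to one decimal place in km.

Distance from S−P lag: d = Δt · v_P v_S / (v_P − v_S) = Δt · (6.03·3.80)/(6.03−3.80) ≈ 10.2753·Δt.
So d_HUMO = 93.14, d_COR = 192.60, d_PFO = 237.84 km.
Circle about each station: (x − 138.6)² + (y − 143.1)² = 93.14²; (x − 60.4)² + (y + 108.6)² = 192.60²; (x + 98.4)² + (y + 87.3)² = 237.84².
Subtracting pairs of circle equations eliminates x²+y² and gives linear equations (the radical axes):
-156.4 x − 503.4 y = -52665.15
-474.0 x − 460.8 y = -70276.53
Solving the 2×2 system: x ≈ 66.7, y ≈ 83.9 km.

x ≈ 66.7 km, y ≈ 83.9 km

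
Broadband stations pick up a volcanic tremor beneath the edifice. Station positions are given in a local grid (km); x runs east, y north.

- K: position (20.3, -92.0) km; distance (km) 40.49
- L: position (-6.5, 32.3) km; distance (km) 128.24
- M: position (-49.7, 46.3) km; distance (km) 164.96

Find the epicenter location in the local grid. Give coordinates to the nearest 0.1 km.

Circle about each station: (x − 20.3)² + (y + 92.0)² = 40.49²; (x + 6.5)² + (y − 32.3)² = 128.24²; (x + 49.7)² + (y − 46.3)² = 164.96².
Subtracting pairs of circle equations eliminates x²+y² and gives linear equations (the radical axes):
-53.6 x + 248.6 y = -22596.61
-140.0 x + 276.6 y = -29834.67
Solving the 2×2 system: x ≈ 58.4, y ≈ -78.3 km.
Check against K (with the unrounded x, y): √((x − 20.3)²+(y + 92.0)²) = 40.48 ≈ 40.49 km. ✓

(58.4, -78.3)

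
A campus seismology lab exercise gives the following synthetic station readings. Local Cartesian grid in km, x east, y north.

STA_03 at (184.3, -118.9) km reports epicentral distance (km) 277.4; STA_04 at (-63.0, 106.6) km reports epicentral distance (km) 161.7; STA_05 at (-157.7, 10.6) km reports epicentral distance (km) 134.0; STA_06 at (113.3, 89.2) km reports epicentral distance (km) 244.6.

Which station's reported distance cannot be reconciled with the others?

Solve using three stations at a time. Using STA_03, STA_04, STA_06 (subtract circle equations pairwise → linear system) gives (x, y) ≈ (-85.3, -53.6).
Distances from that point to each station vs reported:
  STA_03: calculated 277.4 vs reported 277.4 → residual 0.0 km
  STA_04: calculated 161.7 vs reported 161.7 → residual 0.0 km
  STA_05: calculated 96.7 vs reported 134.0 → residual 37.3 km
  STA_06: calculated 244.6 vs reported 244.6 → residual 0.0 km
STA_03, STA_04, STA_06 are mutually consistent (residuals ≈ 0); STA_05 is off by 37.3 km.

STA_05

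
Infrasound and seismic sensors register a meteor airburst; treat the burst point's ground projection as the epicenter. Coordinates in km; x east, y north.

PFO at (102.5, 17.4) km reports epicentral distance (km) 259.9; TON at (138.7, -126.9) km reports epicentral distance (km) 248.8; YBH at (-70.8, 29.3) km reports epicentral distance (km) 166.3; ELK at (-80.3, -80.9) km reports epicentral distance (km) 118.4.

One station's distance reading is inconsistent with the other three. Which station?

Solve using three stations at a time. Using PFO, TON, YBH (subtract circle equations pairwise → linear system) gives (x, y) ≈ (-109.9, -132.1).
Distances from that point to each station vs reported:
  PFO: calculated 259.8 vs reported 259.9 → residual 0.1 km
  TON: calculated 248.7 vs reported 248.8 → residual 0.1 km
  YBH: calculated 166.1 vs reported 166.3 → residual 0.2 km
  ELK: calculated 59.2 vs reported 118.4 → residual 59.2 km
PFO, TON, YBH are mutually consistent (residuals ≈ 0); ELK is off by 59.2 km.

ELK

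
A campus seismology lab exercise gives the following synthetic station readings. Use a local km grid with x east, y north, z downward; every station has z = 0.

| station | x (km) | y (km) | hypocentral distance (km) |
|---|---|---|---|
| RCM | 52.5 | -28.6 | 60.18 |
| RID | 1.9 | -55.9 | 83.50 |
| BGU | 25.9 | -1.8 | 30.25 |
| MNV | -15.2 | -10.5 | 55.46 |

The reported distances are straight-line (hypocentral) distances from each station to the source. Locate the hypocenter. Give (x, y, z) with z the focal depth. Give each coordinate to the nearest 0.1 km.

Each station gives a sphere (x−x_i)² + (y−y_i)² + z² = d_i² (stations at z=0).
Subtracting the RCM sphere from RID and BGU: z² cancels, leaving linear equations in x and y:
-101.2 x − 54.6 y = -3796.41
-53.2 x + 53.6 y = -193.59
Solving: x ≈ 25.700, y ≈ 21.897 km (keep extra digits for the depth step; rounded: 25.7, 21.9).
Then from the RCM sphere: z² = 60.18² − (x − 52.5)² − (y + 28.6)² with x = 25.700, y = 21.897, so z ≈ 18.800 ≈ 18.8 km.

(25.7, 21.9, 18.8)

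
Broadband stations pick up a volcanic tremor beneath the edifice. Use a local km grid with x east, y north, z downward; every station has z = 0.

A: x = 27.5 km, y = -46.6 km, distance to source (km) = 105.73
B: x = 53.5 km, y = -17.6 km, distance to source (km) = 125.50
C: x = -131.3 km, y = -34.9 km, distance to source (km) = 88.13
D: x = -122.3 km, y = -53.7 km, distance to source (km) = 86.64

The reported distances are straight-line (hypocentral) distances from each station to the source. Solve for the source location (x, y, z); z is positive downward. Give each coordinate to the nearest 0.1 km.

x ≈ -61.1 km, y ≈ -19.8 km, depth ≈ 51.1 km

Each station gives a sphere (x−x_i)² + (y−y_i)² + z² = d_i² (stations at z=0).
Subtracting the A sphere from B and C: z² cancels, leaving linear equations in x and y:
52.0 x + 58.0 y = -4327.22
-317.6 x + 23.4 y = 18941.83
Solving: x ≈ -61.101, y ≈ -19.827 km (keep extra digits for the depth step; rounded: -61.1, -19.8).
Then from the A sphere: z² = 105.73² − (x − 27.5)² − (y + 46.6)² with x = -61.101, y = -19.827, so z ≈ 51.107 ≈ 51.1 km.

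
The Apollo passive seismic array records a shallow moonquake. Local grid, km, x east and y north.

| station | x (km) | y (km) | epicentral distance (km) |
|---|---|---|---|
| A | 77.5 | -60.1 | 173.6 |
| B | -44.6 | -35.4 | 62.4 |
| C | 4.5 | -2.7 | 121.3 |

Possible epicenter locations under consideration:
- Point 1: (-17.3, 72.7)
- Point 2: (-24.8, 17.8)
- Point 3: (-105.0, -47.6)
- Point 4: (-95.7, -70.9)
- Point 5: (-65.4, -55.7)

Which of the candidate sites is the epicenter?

Point 4

For each candidate, compare |candidate − station| to the reported distance:
Point 1: residuals A 10.4, B 49.1, C 42.8 → max 49.1 km
Point 2: residuals A 45.0, B 5.6, C 85.5 → max 85.5 km
Point 3: residuals A 9.3, B 0.8, C 3.0 → max 9.3 km
Point 4: residuals A 0.1, B 0.2, C 0.1 → max 0.2 km
Point 5: residuals A 30.6, B 33.3, C 33.6 → max 33.6 km
Only Point 4 has all residuals ≈ 0.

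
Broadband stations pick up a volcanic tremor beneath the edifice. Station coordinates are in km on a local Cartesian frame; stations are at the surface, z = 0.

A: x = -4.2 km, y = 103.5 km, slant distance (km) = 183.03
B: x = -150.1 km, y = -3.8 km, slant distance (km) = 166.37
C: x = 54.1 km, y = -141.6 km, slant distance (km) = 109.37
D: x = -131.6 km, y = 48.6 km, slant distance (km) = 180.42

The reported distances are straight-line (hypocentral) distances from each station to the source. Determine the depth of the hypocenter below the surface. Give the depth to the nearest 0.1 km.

Each station gives a sphere (x−x_i)² + (y−y_i)² + z² = d_i² (stations at z=0).
Subtracting the A sphere from B and C: z² cancels, leaving linear equations in x and y:
-291.8 x − 214.6 y = 17635.56
116.6 x − 490.2 y = 33785.66
Solving: x ≈ -8.298, y ≈ -70.896 km (keep extra digits for the depth step; rounded: -8.3, -70.9).
Then from the A sphere: z² = 183.03² − (x + 4.2)² − (y − 103.5)² with x = -8.298, y = -70.896, so z ≈ 55.401 ≈ 55.4 km.

depth ≈ 55.4 km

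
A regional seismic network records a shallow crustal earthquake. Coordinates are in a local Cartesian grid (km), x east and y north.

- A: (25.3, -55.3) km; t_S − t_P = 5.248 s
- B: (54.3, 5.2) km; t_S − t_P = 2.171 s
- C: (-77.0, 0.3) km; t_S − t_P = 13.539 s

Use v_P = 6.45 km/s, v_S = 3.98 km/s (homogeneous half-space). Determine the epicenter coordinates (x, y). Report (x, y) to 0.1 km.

x ≈ 62.8 km, y ≈ -15.7 km

Distance from S−P lag: d = Δt · v_P v_S / (v_P − v_S) = Δt · (6.45·3.98)/(6.45−3.98) ≈ 10.3931·Δt.
So d_A = 54.54, d_B = 22.56, d_C = 140.71 km.
Circle about each station: (x − 25.3)² + (y + 55.3)² = 54.54²; (x − 54.3)² + (y − 5.2)² = 22.56²; (x + 77.0)² + (y − 0.3)² = 140.71².
Subtracting the A equation from the B and C equations removes the quadratic terms:
58.0 x + 121.0 y = 1743.01
-204.6 x + 111.2 y = -14593.78
Solving the 2×2 system: x ≈ 62.8, y ≈ -15.7 km.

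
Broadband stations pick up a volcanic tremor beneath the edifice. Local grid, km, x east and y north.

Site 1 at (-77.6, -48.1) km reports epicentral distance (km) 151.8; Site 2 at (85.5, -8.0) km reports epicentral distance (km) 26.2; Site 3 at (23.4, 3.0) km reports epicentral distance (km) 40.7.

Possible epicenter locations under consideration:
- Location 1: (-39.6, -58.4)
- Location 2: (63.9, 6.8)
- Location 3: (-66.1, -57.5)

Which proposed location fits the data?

For each candidate, compare |candidate − station| to the reported distance:
Location 1: residuals Site 1 112.4, Site 2 108.7, Site 3 47.3 → max 112.4 km
Location 2: residuals Site 1 0.0, Site 2 0.0, Site 3 0.0 → max 0.0 km
Location 3: residuals Site 1 136.9, Site 2 133.3, Site 3 67.3 → max 136.9 km
Only Location 2 has all residuals ≈ 0.

Location 2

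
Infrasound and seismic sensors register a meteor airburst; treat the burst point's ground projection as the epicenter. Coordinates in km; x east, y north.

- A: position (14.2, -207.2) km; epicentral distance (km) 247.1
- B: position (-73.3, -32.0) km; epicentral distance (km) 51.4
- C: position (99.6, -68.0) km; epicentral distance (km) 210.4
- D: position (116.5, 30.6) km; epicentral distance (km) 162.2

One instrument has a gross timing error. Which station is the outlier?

D

Solve using three stations at a time. Using A, B, C (subtract circle equations pairwise → linear system) gives (x, y) ≈ (-93.7, 15.1).
Distances from that point to each station vs reported:
  A: calculated 247.1 vs reported 247.1 → residual 0.0 km
  B: calculated 51.3 vs reported 51.4 → residual 0.1 km
  C: calculated 210.4 vs reported 210.4 → residual 0.0 km
  D: calculated 210.7 vs reported 162.2 → residual 48.5 km
A, B, C are mutually consistent (residuals ≈ 0); D is off by 48.5 km.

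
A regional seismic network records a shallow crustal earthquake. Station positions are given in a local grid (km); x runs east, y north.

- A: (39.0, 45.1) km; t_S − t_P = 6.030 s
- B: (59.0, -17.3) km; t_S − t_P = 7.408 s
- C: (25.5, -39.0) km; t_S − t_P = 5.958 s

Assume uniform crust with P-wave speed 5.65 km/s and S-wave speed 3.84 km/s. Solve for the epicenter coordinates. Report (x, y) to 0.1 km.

Distance from S−P lag: d = Δt · v_P v_S / (v_P − v_S) = Δt · (5.65·3.84)/(5.65−3.84) ≈ 11.9867·Δt.
So d_A = 72.28, d_B = 88.80, d_C = 71.42 km.
Circle about each station: (x − 39.0)² + (y − 45.1)² = 72.28²; (x − 59.0)² + (y + 17.3)² = 88.80²; (x − 25.5)² + (y + 39.0)² = 71.42².
Subtracting the A equation from the B and C equations removes the quadratic terms:
40.0 x − 124.8 y = -2435.76
-27.0 x − 168.2 y = -1260.18
Solving the 2×2 system: x ≈ -25.0, y ≈ 11.5 km.

(-25.0, 11.5)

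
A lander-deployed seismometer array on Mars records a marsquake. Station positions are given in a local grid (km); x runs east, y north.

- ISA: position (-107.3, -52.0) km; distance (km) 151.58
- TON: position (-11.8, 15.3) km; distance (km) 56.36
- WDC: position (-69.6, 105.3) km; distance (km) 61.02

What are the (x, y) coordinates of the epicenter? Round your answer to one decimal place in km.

-19.0 km east, 71.2 km north

Circle about each station: (x + 107.3)² + (y + 52.0)² = 151.58²; (x + 11.8)² + (y − 15.3)² = 56.36²; (x + 69.6)² + (y − 105.3)² = 61.02².
Subtracting the ISA equation from the TON and WDC equations removes the quadratic terms:
191.0 x + 134.6 y = 5956.09
75.4 x + 314.6 y = 20968.02
Solving the 2×2 system: x ≈ -19.0, y ≈ 71.2 km.
Check against ISA (with the unrounded x, y): √((x + 107.3)²+(y + 52.0)²) = 151.58 ≈ 151.58 km. ✓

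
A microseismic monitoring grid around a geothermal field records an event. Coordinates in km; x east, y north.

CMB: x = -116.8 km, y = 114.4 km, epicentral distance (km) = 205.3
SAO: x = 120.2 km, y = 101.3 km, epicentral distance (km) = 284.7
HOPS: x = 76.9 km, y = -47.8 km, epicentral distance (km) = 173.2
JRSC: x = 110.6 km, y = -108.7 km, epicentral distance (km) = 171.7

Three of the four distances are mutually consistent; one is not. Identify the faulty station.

JRSC

Solve using three stations at a time. Using CMB, SAO, HOPS (subtract circle equations pairwise → linear system) gives (x, y) ≈ (-91.3, -89.3).
Distances from that point to each station vs reported:
  CMB: calculated 205.3 vs reported 205.3 → residual 0.0 km
  SAO: calculated 284.7 vs reported 284.7 → residual 0.0 km
  HOPS: calculated 173.2 vs reported 173.2 → residual 0.0 km
  JRSC: calculated 202.8 vs reported 171.7 → residual 31.1 km
CMB, SAO, HOPS are mutually consistent (residuals ≈ 0); JRSC is off by 31.1 km.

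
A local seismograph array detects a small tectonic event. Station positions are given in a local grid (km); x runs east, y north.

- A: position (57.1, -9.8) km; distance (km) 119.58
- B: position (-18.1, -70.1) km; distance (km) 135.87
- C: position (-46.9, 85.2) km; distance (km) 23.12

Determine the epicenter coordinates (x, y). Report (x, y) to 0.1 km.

-36.6 km east, 64.5 km north

Circle about each station: (x − 57.1)² + (y + 9.8)² = 119.58²; (x + 18.1)² + (y + 70.1)² = 135.87²; (x + 46.9)² + (y − 85.2)² = 23.12².
Subtracting the A equation from the B and C equations removes the quadratic terms:
-150.4 x − 120.6 y = -2276.11
-208.0 x + 190.0 y = 19867.04
Solving the 2×2 system: x ≈ -36.6, y ≈ 64.5 km.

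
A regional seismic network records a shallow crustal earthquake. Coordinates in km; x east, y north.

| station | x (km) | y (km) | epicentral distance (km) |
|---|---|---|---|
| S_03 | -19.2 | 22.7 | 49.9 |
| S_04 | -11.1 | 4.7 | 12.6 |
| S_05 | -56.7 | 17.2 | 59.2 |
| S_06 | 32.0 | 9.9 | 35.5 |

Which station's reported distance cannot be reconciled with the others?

Solve using three stations at a time. Using S_04, S_05, S_06 (subtract circle equations pairwise → linear system) gives (x, y) ≈ (-1.1, -3.1).
Distances from that point to each station vs reported:
  S_03: calculated 31.6 vs reported 49.9 → residual 18.3 km
  S_04: calculated 12.7 vs reported 12.6 → residual 0.1 km
  S_05: calculated 59.2 vs reported 59.2 → residual 0.0 km
  S_06: calculated 35.5 vs reported 35.5 → residual 0.0 km
S_04, S_05, S_06 are mutually consistent (residuals ≈ 0); S_03 is off by 18.3 km.

S_03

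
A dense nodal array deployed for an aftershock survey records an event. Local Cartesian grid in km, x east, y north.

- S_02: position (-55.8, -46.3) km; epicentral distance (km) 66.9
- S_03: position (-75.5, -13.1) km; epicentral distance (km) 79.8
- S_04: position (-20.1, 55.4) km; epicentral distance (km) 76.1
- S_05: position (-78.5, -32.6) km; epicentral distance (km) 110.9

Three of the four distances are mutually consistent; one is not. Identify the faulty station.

Solve using three stations at a time. Using S_02, S_03, S_04 (subtract circle equations pairwise → linear system) gives (x, y) ≈ (4.2, -16.7).
Distances from that point to each station vs reported:
  S_02: calculated 66.9 vs reported 66.9 → residual 0.0 km
  S_03: calculated 79.8 vs reported 79.8 → residual 0.0 km
  S_04: calculated 76.1 vs reported 76.1 → residual 0.0 km
  S_05: calculated 84.3 vs reported 110.9 → residual 26.6 km
S_02, S_03, S_04 are mutually consistent (residuals ≈ 0); S_05 is off by 26.6 km.

S_05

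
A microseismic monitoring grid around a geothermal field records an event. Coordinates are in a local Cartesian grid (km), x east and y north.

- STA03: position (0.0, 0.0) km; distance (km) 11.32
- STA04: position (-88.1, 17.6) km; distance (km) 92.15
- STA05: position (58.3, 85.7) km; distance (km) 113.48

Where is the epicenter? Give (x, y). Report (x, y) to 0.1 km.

(-0.6, -11.3)

Circle about each station: x² + y² = 11.32²; (x + 88.1)² + (y − 17.6)² = 92.15²; (x − 58.3)² + (y − 85.7)² = 113.48².
Subtracting the STA03 equation from the STA04 and STA05 equations removes the quadratic terms:
-176.2 x + 35.2 y = -292.11
116.6 x + 171.4 y = -2006.19
Solving the 2×2 system: x ≈ -0.6, y ≈ -11.3 km.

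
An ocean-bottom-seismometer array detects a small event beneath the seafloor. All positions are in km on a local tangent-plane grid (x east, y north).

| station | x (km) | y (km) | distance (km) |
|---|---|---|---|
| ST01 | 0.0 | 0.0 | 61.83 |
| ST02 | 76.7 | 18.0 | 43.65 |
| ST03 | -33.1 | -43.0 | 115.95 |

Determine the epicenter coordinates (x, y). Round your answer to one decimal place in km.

Circle about each station: x² + y² = 61.83²; (x − 76.7)² + (y − 18.0)² = 43.65²; (x + 33.1)² + (y + 43.0)² = 115.95².
Subtracting pairs of circle equations eliminates x²+y² and gives linear equations (the radical axes):
153.4 x + 36.0 y = 8124.52
-66.2 x − 86.0 y = -6676.84
Solving the 2×2 system: x ≈ 42.4, y ≈ 45.0 km.

(42.4, 45.0)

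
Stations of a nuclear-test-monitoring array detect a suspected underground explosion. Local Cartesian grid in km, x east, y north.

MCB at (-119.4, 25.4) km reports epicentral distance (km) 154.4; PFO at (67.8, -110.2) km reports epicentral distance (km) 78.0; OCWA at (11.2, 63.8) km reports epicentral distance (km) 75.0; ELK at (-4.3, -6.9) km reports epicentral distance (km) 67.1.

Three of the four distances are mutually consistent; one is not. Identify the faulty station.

Solve using three stations at a time. Using MCB, PFO, ELK (subtract circle equations pairwise → linear system) gives (x, y) ≈ (-1.2, -73.9).
Distances from that point to each station vs reported:
  MCB: calculated 154.4 vs reported 154.4 → residual 0.0 km
  PFO: calculated 78.0 vs reported 78.0 → residual 0.0 km
  OCWA: calculated 138.2 vs reported 75.0 → residual 63.2 km
  ELK: calculated 67.0 vs reported 67.1 → residual 0.1 km
MCB, PFO, ELK are mutually consistent (residuals ≈ 0); OCWA is off by 63.2 km.

OCWA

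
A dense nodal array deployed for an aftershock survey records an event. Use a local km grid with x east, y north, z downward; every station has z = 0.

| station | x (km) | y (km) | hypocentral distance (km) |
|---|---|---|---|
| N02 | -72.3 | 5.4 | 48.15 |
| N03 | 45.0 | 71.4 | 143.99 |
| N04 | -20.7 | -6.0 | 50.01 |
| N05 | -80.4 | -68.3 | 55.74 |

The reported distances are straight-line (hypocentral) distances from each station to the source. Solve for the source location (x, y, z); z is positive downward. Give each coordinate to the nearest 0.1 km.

(-54.5, -28.5, 29.2)

Each station gives a sphere (x−x_i)² + (y−y_i)² + z² = d_i² (stations at z=0).
Subtracting the N02 sphere from N03 and N04: z² cancels, leaving linear equations in x and y:
234.6 x + 132.0 y = -16548.19
103.2 x − 22.8 y = -4974.54
Solving: x ≈ -54.500, y ≈ -28.503 km (keep extra digits for the depth step; rounded: -54.5, -28.5).
Then from the N02 sphere: z² = 48.15² − (x + 72.3)² − (y − 5.4)² with x = -54.500, y = -28.503, so z ≈ 29.192 ≈ 29.2 km.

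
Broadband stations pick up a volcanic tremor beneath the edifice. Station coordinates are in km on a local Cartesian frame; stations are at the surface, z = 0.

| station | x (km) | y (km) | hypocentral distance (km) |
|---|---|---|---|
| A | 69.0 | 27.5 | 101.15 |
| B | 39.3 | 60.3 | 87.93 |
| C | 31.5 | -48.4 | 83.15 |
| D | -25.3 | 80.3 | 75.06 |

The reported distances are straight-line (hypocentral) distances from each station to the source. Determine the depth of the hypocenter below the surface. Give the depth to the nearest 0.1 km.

depth ≈ 14.8 km

Each station gives a sphere (x−x_i)² + (y−y_i)² + z² = d_i² (stations at z=0).
Subtracting the A sphere from B and C: z² cancels, leaving linear equations in x and y:
-59.4 x + 65.6 y = 2162.97
-75.0 x − 151.8 y = 1134.96
Solving: x ≈ -28.901, y ≈ 6.803 km (keep extra digits for the depth step; rounded: -28.9, 6.8).
Then from the A sphere: z² = 101.15² − (x − 69.0)² − (y − 27.5)² with x = -28.901, y = 6.803, so z ≈ 14.777 ≈ 14.8 km.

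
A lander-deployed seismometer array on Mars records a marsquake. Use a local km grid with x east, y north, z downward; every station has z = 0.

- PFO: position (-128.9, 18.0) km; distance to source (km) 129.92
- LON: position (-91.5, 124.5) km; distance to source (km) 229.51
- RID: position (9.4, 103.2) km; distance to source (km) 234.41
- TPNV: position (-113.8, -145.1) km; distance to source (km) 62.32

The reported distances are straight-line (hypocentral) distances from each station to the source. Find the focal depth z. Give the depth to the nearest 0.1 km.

Each station gives a sphere (x−x_i)² + (y−y_i)² + z² = d_i² (stations at z=0).
Subtracting the PFO sphere from LON and RID: z² cancels, leaving linear equations in x and y:
74.8 x + 213.0 y = -28862.34
276.6 x + 170.4 y = -44269.45
Solving: x ≈ -97.710, y ≈ -101.191 km (keep extra digits for the depth step; rounded: -97.7, -101.2).
Then from the PFO sphere: z² = 129.92² − (x + 128.9)² − (y − 18.0)² with x = -97.710, y = -101.191, so z ≈ 41.230 ≈ 41.2 km.

z ≈ 41.2 km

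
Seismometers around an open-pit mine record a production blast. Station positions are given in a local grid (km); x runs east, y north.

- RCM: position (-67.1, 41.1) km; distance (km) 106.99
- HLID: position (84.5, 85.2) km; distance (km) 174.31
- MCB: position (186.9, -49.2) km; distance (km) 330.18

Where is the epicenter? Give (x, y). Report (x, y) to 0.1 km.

Circle about each station: (x + 67.1)² + (y − 41.1)² = 106.99²; (x − 84.5)² + (y − 85.2)² = 174.31²; (x − 186.9)² + (y + 49.2)² = 330.18².
Subtracting pairs of circle equations eliminates x²+y² and gives linear equations (the radical axes):
303.2 x + 88.2 y = -10729.45
508.0 x − 180.6 y = -66411.34
Solving the 2×2 system: x ≈ -78.3, y ≈ 147.5 km.

(-78.3, 147.5)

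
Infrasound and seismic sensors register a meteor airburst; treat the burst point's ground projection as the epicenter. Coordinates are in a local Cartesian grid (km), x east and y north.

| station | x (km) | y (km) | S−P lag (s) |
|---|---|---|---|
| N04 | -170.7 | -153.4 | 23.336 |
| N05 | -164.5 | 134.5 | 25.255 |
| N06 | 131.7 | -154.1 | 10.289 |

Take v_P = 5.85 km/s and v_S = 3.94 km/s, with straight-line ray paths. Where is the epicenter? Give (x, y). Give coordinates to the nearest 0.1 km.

Distance from S−P lag: d = Δt · v_P v_S / (v_P − v_S) = Δt · (5.85·3.94)/(5.85−3.94) ≈ 12.0675·Δt.
So d_N04 = 281.61, d_N05 = 304.77, d_N06 = 124.16 km.
Circle about each station: (x + 170.7)² + (y + 153.4)² = 281.61²; (x + 164.5)² + (y − 134.5)² = 304.77²; (x − 131.7)² + (y + 154.1)² = 124.16².
Subtracting the N04 equation from the N05 and N06 equations removes the quadratic terms:
12.4 x + 575.8 y = -21100.11
604.8 x − 1.4 y = 52310.14
Solving the 2×2 system: x ≈ 86.4, y ≈ -38.5 km.

x ≈ 86.4 km, y ≈ -38.5 km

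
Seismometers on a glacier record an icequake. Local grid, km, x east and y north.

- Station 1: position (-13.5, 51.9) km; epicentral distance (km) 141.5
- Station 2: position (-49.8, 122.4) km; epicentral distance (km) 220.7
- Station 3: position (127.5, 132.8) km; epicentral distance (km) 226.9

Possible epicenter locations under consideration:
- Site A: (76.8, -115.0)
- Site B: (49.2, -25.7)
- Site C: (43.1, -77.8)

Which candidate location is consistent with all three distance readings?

Site C

For each candidate, compare |candidate − station| to the reported distance:
Site A: residuals Station 1 48.3, Station 2 48.3, Station 3 26.0 → max 48.3 km
Site B: residuals Station 1 41.7, Station 2 42.6, Station 3 50.1 → max 50.1 km
Site C: residuals Station 1 0.0, Station 2 0.0, Station 3 0.0 → max 0.0 km
Only Site C has all residuals ≈ 0.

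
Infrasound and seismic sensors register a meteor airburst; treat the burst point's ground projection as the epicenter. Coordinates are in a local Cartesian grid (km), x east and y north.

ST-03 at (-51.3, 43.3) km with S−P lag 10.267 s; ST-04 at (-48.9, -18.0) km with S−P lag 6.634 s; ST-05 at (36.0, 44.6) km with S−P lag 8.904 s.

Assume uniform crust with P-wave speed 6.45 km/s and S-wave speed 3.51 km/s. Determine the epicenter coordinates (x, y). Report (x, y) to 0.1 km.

Distance from S−P lag: d = Δt · v_P v_S / (v_P − v_S) = Δt · (6.45·3.51)/(6.45−3.51) ≈ 7.7005·Δt.
So d_ST-03 = 79.06, d_ST-04 = 51.09, d_ST-05 = 68.57 km.
Circle about each station: (x + 51.3)² + (y − 43.3)² = 79.06²; (x + 48.9)² + (y + 18.0)² = 51.09²; (x − 36.0)² + (y − 44.6)² = 68.57².
Subtracting the ST-03 equation from the ST-04 and ST-05 equations removes the quadratic terms:
4.8 x − 122.6 y = 1848.93
174.6 x + 2.6 y = 327.22
Solving the 2×2 system: x ≈ 2.1, y ≈ -15.0 km.

2.1 km east, -15.0 km north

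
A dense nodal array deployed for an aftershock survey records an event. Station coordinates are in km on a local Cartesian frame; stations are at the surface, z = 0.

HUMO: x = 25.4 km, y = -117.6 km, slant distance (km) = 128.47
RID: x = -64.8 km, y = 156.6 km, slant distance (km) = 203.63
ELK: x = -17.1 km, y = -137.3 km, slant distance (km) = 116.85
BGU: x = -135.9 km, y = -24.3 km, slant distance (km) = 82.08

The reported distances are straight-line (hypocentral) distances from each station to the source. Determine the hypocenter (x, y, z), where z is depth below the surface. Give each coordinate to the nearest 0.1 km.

(-68.9, -42.2, 43.9)

Each station gives a sphere (x−x_i)² + (y−y_i)² + z² = d_i² (stations at z=0).
Subtracting the HUMO sphere from RID and ELK: z² cancels, leaving linear equations in x and y:
-180.4 x + 548.4 y = -10712.96
-85.0 x − 39.4 y = 7519.40
Solving: x ≈ -68.902, y ≈ -42.201 km (keep extra digits for the depth step; rounded: -68.9, -42.2).
Then from the HUMO sphere: z² = 128.47² − (x − 25.4)² − (y + 117.6)² with x = -68.902, y = -42.201, so z ≈ 43.894 ≈ 43.9 km.
Check against BGU (with the unrounded solution): distance 82.07 ≈ 82.08 km. ✓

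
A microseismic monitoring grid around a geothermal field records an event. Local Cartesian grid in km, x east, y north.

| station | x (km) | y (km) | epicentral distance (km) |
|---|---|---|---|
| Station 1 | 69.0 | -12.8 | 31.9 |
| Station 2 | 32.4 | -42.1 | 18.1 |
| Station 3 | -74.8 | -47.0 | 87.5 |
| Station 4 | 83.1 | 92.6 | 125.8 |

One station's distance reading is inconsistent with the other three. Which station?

Solve using three stations at a time. Using Station 1, Station 2, Station 4 (subtract circle equations pairwise → linear system) gives (x, y) ≈ (39.7, -25.5).
Distances from that point to each station vs reported:
  Station 1: calculated 31.9 vs reported 31.9 → residual 0.0 km
  Station 2: calculated 18.1 vs reported 18.1 → residual 0.0 km
  Station 3: calculated 116.5 vs reported 87.5 → residual 29.0 km
  Station 4: calculated 125.8 vs reported 125.8 → residual 0.0 km
Station 1, Station 2, Station 4 are mutually consistent (residuals ≈ 0); Station 3 is off by 29.0 km.

Station 3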